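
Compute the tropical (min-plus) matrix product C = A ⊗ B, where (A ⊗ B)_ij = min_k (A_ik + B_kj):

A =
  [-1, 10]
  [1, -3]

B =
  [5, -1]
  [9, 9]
A ⊗ B =
  [4, -2]
  [6, 0]

Apply the min-plus product entry-by-entry:
  C[0][0] = min over k of (A[0][0] + B[0][0] = -1 + 5 = 4, A[0][1] + B[1][0] = 10 + 9 = 19) = 4 (attained at k = 0)
  C[0][1] = min over k of (A[0][0] + B[0][1] = -1 + -1 = -2, A[0][1] + B[1][1] = 10 + 9 = 19) = -2 (attained at k = 0)
  C[1][0] = min over k of (A[1][0] + B[0][0] = 1 + 5 = 6, A[1][1] + B[1][0] = -3 + 9 = 6) = 6 (attained at k = 0)
  C[1][1] = min over k of (A[1][0] + B[0][1] = 1 + -1 = 0, A[1][1] + B[1][1] = -3 + 9 = 6) = 0 (attained at k = 0)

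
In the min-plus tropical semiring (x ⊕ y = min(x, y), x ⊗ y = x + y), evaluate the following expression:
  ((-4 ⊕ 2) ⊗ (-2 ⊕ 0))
((-4 ⊕ 2) ⊗ (-2 ⊕ 0)) = -6

Expand innermost to outermost. Recall ⊕ takes the minimum of its arguments and ⊗ takes their sum. Working out the expression ((-4 ⊕ 2) ⊗ (-2 ⊕ 0)) gives -6.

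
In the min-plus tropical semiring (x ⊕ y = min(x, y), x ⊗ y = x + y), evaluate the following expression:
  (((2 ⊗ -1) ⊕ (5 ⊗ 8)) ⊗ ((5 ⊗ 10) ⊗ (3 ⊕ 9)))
(((2 ⊗ -1) ⊕ (5 ⊗ 8)) ⊗ ((5 ⊗ 10) ⊗ (3 ⊕ 9))) = 19

Expand innermost to outermost. Recall ⊕ takes the minimum of its arguments and ⊗ takes their sum. Working out the expression (((2 ⊗ -1) ⊕ (5 ⊗ 8)) ⊗ ((5 ⊗ 10) ⊗ (3 ⊕ 9))) gives 19.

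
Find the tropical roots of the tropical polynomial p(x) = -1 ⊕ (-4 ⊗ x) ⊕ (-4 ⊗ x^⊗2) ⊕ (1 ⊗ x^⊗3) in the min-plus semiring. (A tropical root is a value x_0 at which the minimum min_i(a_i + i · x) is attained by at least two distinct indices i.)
Roots: {-5, 0, 3}

Each tropical root is a break point of the lower envelope of the lines y = a_i + i · x (there are 4 lines, with slopes 0, 1, ..., 3). Only the lines that attain the minimum somewhere contribute to roots; other lines are dominated. Here the surviving (envelope) indices are i = 3, i = 2, i = 1, i = 0.
Intersections between consecutive envelope lines give the roots: for adjacent envelope indices i < j the intersection is x = (a_i − a_j) / (j − i). Reading off the sorted break points: {-5, 0, 3}.
Verification: at each break x_0, at least two indices attain the minimum of min_i(a_i + i · x_0).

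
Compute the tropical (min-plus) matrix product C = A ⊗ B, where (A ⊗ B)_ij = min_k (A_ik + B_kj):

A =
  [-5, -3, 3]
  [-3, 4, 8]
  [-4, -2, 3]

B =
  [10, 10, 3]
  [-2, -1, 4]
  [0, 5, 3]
A ⊗ B =
  [-5, -4, -2]
  [2, 3, 0]
  [-4, -3, -1]

Apply the min-plus product entry-by-entry:
  C[0][0] = min over k of (A[0][0] + B[0][0] = -5 + 10 = 5, A[0][1] + B[1][0] = -3 + -2 = -5, A[0][2] + B[2][0] = 3 + 0 = 3) = -5 (attained at k = 1)
  C[0][1] = min over k of (A[0][0] + B[0][1] = -5 + 10 = 5, A[0][1] + B[1][1] = -3 + -1 = -4, A[0][2] + B[2][1] = 3 + 5 = 8) = -4 (attained at k = 1)
  C[0][2] = min over k of (A[0][0] + B[0][2] = -5 + 3 = -2, A[0][1] + B[1][2] = -3 + 4 = 1, A[0][2] + B[2][2] = 3 + 3 = 6) = -2 (attained at k = 0)
  C[1][0] = min over k of (A[1][0] + B[0][0] = -3 + 10 = 7, A[1][1] + B[1][0] = 4 + -2 = 2, A[1][2] + B[2][0] = 8 + 0 = 8) = 2 (attained at k = 1)
  C[1][1] = min over k of (A[1][0] + B[0][1] = -3 + 10 = 7, A[1][1] + B[1][1] = 4 + -1 = 3, A[1][2] + B[2][1] = 8 + 5 = 13) = 3 (attained at k = 1)
  C[1][2] = min over k of (A[1][0] + B[0][2] = -3 + 3 = 0, A[1][1] + B[1][2] = 4 + 4 = 8, A[1][2] + B[2][2] = 8 + 3 = 11) = 0 (attained at k = 0)
  C[2][0] = min over k of (A[2][0] + B[0][0] = -4 + 10 = 6, A[2][1] + B[1][0] = -2 + -2 = -4, A[2][2] + B[2][0] = 3 + 0 = 3) = -4 (attained at k = 1)
  C[2][1] = min over k of (A[2][0] + B[0][1] = -4 + 10 = 6, A[2][1] + B[1][1] = -2 + -1 = -3, A[2][2] + B[2][1] = 3 + 5 = 8) = -3 (attained at k = 1)
  C[2][2] = min over k of (A[2][0] + B[0][2] = -4 + 3 = -1, A[2][1] + B[1][2] = -2 + 4 = 2, A[2][2] + B[2][2] = 3 + 3 = 6) = -1 (attained at k = 0)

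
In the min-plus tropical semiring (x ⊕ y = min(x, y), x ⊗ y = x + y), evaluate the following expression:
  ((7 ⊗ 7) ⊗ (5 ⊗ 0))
((7 ⊗ 7) ⊗ (5 ⊗ 0)) = 19

Expand innermost to outermost. Recall ⊕ takes the minimum of its arguments and ⊗ takes their sum. Working out the expression ((7 ⊗ 7) ⊗ (5 ⊗ 0)) gives 19.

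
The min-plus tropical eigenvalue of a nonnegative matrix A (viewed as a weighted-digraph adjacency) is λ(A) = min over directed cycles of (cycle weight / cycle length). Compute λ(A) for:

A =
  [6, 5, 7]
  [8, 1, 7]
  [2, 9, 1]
λ(A) = 1

Enumerate directed cycles and compute their means (weight / length). Sample:
  cycle 0 → 0: weight = 6, length = 1, mean = 6/1 ≈ 6.000
  cycle 1 → 1: weight = 1, length = 1, mean = 1/1 ≈ 1.000
  cycle 2 → 2: weight = 1, length = 1, mean = 1/1 ≈ 1.000
  cycle 0 → 1 → 0: weight = 13, length = 2, mean = 13/2 ≈ 6.500
  cycle 0 → 2 → 0: weight = 9, length = 2, mean = 9/2 ≈ 4.500
  cycle 1 → 0 → 1: weight = 13, length = 2, mean = 13/2 ≈ 6.500
Minimum mean = 1.000, attained e.g. along the cycle 1 → 1 with weight 1 and length 1. So λ(A) = 1/1 = 1.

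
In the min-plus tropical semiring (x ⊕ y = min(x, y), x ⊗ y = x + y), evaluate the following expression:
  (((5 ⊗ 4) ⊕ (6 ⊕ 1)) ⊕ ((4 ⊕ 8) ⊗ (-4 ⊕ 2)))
(((5 ⊗ 4) ⊕ (6 ⊕ 1)) ⊕ ((4 ⊕ 8) ⊗ (-4 ⊕ 2))) = 0

Expand innermost to outermost. Recall ⊕ takes the minimum of its arguments and ⊗ takes their sum. Working out the expression (((5 ⊗ 4) ⊕ (6 ⊕ 1)) ⊕ ((4 ⊕ 8) ⊗ (-4 ⊕ 2))) gives 0.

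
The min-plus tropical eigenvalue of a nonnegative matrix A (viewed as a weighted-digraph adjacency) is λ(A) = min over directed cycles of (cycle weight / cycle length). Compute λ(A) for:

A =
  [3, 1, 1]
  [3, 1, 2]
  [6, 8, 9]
λ(A) = 1

Enumerate directed cycles and compute their means (weight / length). Sample:
  cycle 0 → 0: weight = 3, length = 1, mean = 3/1 ≈ 3.000
  cycle 1 → 1: weight = 1, length = 1, mean = 1/1 ≈ 1.000
  cycle 2 → 2: weight = 9, length = 1, mean = 9/1 ≈ 9.000
  cycle 0 → 1 → 0: weight = 4, length = 2, mean = 4/2 ≈ 2.000
  cycle 0 → 2 → 0: weight = 7, length = 2, mean = 7/2 ≈ 3.500
  cycle 1 → 0 → 1: weight = 4, length = 2, mean = 4/2 ≈ 2.000
Minimum mean = 1.000, attained e.g. along the cycle 1 → 1 with weight 1 and length 1. So λ(A) = 1/1 = 1.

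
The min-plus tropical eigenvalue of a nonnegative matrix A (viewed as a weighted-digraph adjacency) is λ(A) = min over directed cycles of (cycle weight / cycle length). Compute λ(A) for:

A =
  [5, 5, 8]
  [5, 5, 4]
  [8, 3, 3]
λ(A) = 3

Enumerate directed cycles and compute their means (weight / length). Sample:
  cycle 0 → 0: weight = 5, length = 1, mean = 5/1 ≈ 5.000
  cycle 1 → 1: weight = 5, length = 1, mean = 5/1 ≈ 5.000
  cycle 2 → 2: weight = 3, length = 1, mean = 3/1 ≈ 3.000
  cycle 0 → 1 → 0: weight = 10, length = 2, mean = 10/2 ≈ 5.000
  cycle 0 → 2 → 0: weight = 16, length = 2, mean = 16/2 ≈ 8.000
  cycle 1 → 0 → 1: weight = 10, length = 2, mean = 10/2 ≈ 5.000
Minimum mean = 3.000, attained e.g. along the cycle 2 → 2 with weight 3 and length 1. So λ(A) = 3/1 = 3.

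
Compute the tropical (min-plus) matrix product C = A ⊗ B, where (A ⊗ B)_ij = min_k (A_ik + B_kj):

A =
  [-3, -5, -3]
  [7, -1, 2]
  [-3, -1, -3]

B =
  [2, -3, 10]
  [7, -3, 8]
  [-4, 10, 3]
A ⊗ B =
  [-7, -8, 0]
  [-2, -4, 5]
  [-7, -6, 0]

Apply the min-plus product entry-by-entry:
  C[0][0] = min over k of (A[0][0] + B[0][0] = -3 + 2 = -1, A[0][1] + B[1][0] = -5 + 7 = 2, A[0][2] + B[2][0] = -3 + -4 = -7) = -7 (attained at k = 2)
  C[0][1] = min over k of (A[0][0] + B[0][1] = -3 + -3 = -6, A[0][1] + B[1][1] = -5 + -3 = -8, A[0][2] + B[2][1] = -3 + 10 = 7) = -8 (attained at k = 1)
  C[0][2] = min over k of (A[0][0] + B[0][2] = -3 + 10 = 7, A[0][1] + B[1][2] = -5 + 8 = 3, A[0][2] + B[2][2] = -3 + 3 = 0) = 0 (attained at k = 2)
  C[1][0] = min over k of (A[1][0] + B[0][0] = 7 + 2 = 9, A[1][1] + B[1][0] = -1 + 7 = 6, A[1][2] + B[2][0] = 2 + -4 = -2) = -2 (attained at k = 2)
  C[1][1] = min over k of (A[1][0] + B[0][1] = 7 + -3 = 4, A[1][1] + B[1][1] = -1 + -3 = -4, A[1][2] + B[2][1] = 2 + 10 = 12) = -4 (attained at k = 1)
  C[1][2] = min over k of (A[1][0] + B[0][2] = 7 + 10 = 17, A[1][1] + B[1][2] = -1 + 8 = 7, A[1][2] + B[2][2] = 2 + 3 = 5) = 5 (attained at k = 2)
  C[2][0] = min over k of (A[2][0] + B[0][0] = -3 + 2 = -1, A[2][1] + B[1][0] = -1 + 7 = 6, A[2][2] + B[2][0] = -3 + -4 = -7) = -7 (attained at k = 2)
  C[2][1] = min over k of (A[2][0] + B[0][1] = -3 + -3 = -6, A[2][1] + B[1][1] = -1 + -3 = -4, A[2][2] + B[2][1] = -3 + 10 = 7) = -6 (attained at k = 0)
  C[2][2] = min over k of (A[2][0] + B[0][2] = -3 + 10 = 7, A[2][1] + B[1][2] = -1 + 8 = 7, A[2][2] + B[2][2] = -3 + 3 = 0) = 0 (attained at k = 2)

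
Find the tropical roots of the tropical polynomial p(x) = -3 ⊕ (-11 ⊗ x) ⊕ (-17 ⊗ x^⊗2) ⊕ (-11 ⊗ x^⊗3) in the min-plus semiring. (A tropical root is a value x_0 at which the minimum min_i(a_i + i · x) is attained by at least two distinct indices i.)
Roots: {-6, 6, 8}

Each tropical root is a break point of the lower envelope of the lines y = a_i + i · x (there are 4 lines, with slopes 0, 1, ..., 3). Only the lines that attain the minimum somewhere contribute to roots; other lines are dominated. Here the surviving (envelope) indices are i = 3, i = 2, i = 1, i = 0.
Intersections between consecutive envelope lines give the roots: for adjacent envelope indices i < j the intersection is x = (a_i − a_j) / (j − i). Reading off the sorted break points: {-6, 6, 8}.
Verification: at each break x_0, at least two indices attain the minimum of min_i(a_i + i · x_0).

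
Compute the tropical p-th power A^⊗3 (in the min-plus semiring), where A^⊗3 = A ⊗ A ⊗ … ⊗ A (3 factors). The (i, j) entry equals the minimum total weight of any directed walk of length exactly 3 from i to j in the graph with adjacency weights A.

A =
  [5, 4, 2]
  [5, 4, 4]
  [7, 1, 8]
A^⊗3 =
  [8, 7, 7]
  [10, 8, 9]
  [10, 6, 8]

Each entry (A^⊗3)_ij equals the minimum over all length-3 walks i = v_0 → v_1 → … → v_3 = j of Σ_t A[v_t][v_{t+1}]. For example, for (i, j) = (0, 2) we minimise over 9 possible intermediate vertex sequences; the minimum is 7, attained along the walk 0 → 2 → 1 → 2.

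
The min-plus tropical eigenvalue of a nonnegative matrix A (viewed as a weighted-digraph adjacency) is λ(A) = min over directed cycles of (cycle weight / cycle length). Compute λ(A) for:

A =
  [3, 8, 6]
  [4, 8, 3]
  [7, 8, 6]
λ(A) = 3

Enumerate directed cycles and compute their means (weight / length). Sample:
  cycle 0 → 0: weight = 3, length = 1, mean = 3/1 ≈ 3.000
  cycle 1 → 1: weight = 8, length = 1, mean = 8/1 ≈ 8.000
  cycle 2 → 2: weight = 6, length = 1, mean = 6/1 ≈ 6.000
  cycle 0 → 1 → 0: weight = 12, length = 2, mean = 12/2 ≈ 6.000
  cycle 0 → 2 → 0: weight = 13, length = 2, mean = 13/2 ≈ 6.500
  cycle 1 → 0 → 1: weight = 12, length = 2, mean = 12/2 ≈ 6.000
Minimum mean = 3.000, attained e.g. along the cycle 0 → 0 with weight 3 and length 1. So λ(A) = 3/1 = 3.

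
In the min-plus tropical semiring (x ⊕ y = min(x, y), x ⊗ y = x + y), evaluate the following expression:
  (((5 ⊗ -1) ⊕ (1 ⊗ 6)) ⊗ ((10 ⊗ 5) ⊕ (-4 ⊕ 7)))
(((5 ⊗ -1) ⊕ (1 ⊗ 6)) ⊗ ((10 ⊗ 5) ⊕ (-4 ⊕ 7))) = 0

Expand innermost to outermost. Recall ⊕ takes the minimum of its arguments and ⊗ takes their sum. Working out the expression (((5 ⊗ -1) ⊕ (1 ⊗ 6)) ⊗ ((10 ⊗ 5) ⊕ (-4 ⊕ 7))) gives 0.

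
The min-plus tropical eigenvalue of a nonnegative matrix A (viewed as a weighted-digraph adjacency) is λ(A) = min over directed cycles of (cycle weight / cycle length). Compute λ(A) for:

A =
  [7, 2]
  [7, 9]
λ(A) = 9/2

Enumerate directed cycles and compute their means (weight / length). Sample:
  cycle 0 → 0: weight = 7, length = 1, mean = 7/1 ≈ 7.000
  cycle 1 → 1: weight = 9, length = 1, mean = 9/1 ≈ 9.000
  cycle 0 → 1 → 0: weight = 9, length = 2, mean = 9/2 ≈ 4.500
  cycle 1 → 0 → 1: weight = 9, length = 2, mean = 9/2 ≈ 4.500
Minimum mean = 4.500, attained e.g. along the cycle 0 → 1 → 0 with weight 9 and length 2. So λ(A) = 9/2 = 9/2.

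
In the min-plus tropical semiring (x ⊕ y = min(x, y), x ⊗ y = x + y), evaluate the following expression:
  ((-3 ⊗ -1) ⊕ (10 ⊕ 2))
((-3 ⊗ -1) ⊕ (10 ⊕ 2)) = -4

Expand innermost to outermost. Recall ⊕ takes the minimum of its arguments and ⊗ takes their sum. Working out the expression ((-3 ⊗ -1) ⊕ (10 ⊕ 2)) gives -4.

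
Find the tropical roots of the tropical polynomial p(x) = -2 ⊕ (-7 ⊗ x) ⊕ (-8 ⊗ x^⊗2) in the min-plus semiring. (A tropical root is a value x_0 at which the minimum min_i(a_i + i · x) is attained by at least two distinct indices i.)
Roots: {1, 5}

Each tropical root is a break point of the lower envelope of the lines y = a_i + i · x (there are 3 lines, with slopes 0, 1, ..., 2). Only the lines that attain the minimum somewhere contribute to roots; other lines are dominated. Here the surviving (envelope) indices are i = 2, i = 1, i = 0.
Intersections between consecutive envelope lines give the roots: for adjacent envelope indices i < j the intersection is x = (a_i − a_j) / (j − i). Reading off the sorted break points: {1, 5}.
Verification: at each break x_0, at least two indices attain the minimum of min_i(a_i + i · x_0).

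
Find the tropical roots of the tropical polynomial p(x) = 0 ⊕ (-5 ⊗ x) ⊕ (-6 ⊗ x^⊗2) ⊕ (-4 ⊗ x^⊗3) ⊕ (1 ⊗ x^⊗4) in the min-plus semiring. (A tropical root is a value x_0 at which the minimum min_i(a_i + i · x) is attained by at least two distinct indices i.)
Roots: {-5, -2, 1, 5}

Each tropical root is a break point of the lower envelope of the lines y = a_i + i · x (there are 5 lines, with slopes 0, 1, ..., 4). Only the lines that attain the minimum somewhere contribute to roots; other lines are dominated. Here the surviving (envelope) indices are i = 4, i = 3, i = 2, i = 1, i = 0.
Intersections between consecutive envelope lines give the roots: for adjacent envelope indices i < j the intersection is x = (a_i − a_j) / (j − i). Reading off the sorted break points: {-5, -2, 1, 5}.
Verification: at each break x_0, at least two indices attain the minimum of min_i(a_i + i · x_0).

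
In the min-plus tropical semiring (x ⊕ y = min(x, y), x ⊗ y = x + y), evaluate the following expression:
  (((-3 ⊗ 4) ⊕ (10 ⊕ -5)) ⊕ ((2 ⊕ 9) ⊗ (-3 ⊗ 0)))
(((-3 ⊗ 4) ⊕ (10 ⊕ -5)) ⊕ ((2 ⊕ 9) ⊗ (-3 ⊗ 0))) = -5

Expand innermost to outermost. Recall ⊕ takes the minimum of its arguments and ⊗ takes their sum. Working out the expression (((-3 ⊗ 4) ⊕ (10 ⊕ -5)) ⊕ ((2 ⊕ 9) ⊗ (-3 ⊗ 0))) gives -5.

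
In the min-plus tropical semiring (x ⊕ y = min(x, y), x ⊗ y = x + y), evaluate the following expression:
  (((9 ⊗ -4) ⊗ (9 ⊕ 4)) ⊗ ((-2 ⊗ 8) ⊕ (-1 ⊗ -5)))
(((9 ⊗ -4) ⊗ (9 ⊕ 4)) ⊗ ((-2 ⊗ 8) ⊕ (-1 ⊗ -5))) = 3

Expand innermost to outermost. Recall ⊕ takes the minimum of its arguments and ⊗ takes their sum. Working out the expression (((9 ⊗ -4) ⊗ (9 ⊕ 4)) ⊗ ((-2 ⊗ 8) ⊕ (-1 ⊗ -5))) gives 3.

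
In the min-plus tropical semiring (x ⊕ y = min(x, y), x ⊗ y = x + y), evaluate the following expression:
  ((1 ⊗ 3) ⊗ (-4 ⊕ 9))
((1 ⊗ 3) ⊗ (-4 ⊕ 9)) = 0

Expand innermost to outermost. Recall ⊕ takes the minimum of its arguments and ⊗ takes their sum. Working out the expression ((1 ⊗ 3) ⊗ (-4 ⊕ 9)) gives 0.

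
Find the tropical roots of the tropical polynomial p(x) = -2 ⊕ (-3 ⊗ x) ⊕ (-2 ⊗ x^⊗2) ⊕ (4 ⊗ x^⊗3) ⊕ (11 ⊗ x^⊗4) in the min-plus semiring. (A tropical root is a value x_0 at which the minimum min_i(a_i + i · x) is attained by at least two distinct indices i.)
Roots: {-7, -6, -1, 1}

Each tropical root is a break point of the lower envelope of the lines y = a_i + i · x (there are 5 lines, with slopes 0, 1, ..., 4). Only the lines that attain the minimum somewhere contribute to roots; other lines are dominated. Here the surviving (envelope) indices are i = 4, i = 3, i = 2, i = 1, i = 0.
Intersections between consecutive envelope lines give the roots: for adjacent envelope indices i < j the intersection is x = (a_i − a_j) / (j − i). Reading off the sorted break points: {-7, -6, -1, 1}.
Verification: at each break x_0, at least two indices attain the minimum of min_i(a_i + i · x_0).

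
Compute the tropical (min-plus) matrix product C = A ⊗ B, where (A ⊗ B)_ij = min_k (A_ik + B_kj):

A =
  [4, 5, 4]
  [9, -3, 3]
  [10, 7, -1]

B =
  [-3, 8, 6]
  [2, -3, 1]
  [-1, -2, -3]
A ⊗ B =
  [1, 2, 1]
  [-1, -6, -2]
  [-2, -3, -4]

Apply the min-plus product entry-by-entry:
  C[0][0] = min over k of (A[0][0] + B[0][0] = 4 + -3 = 1, A[0][1] + B[1][0] = 5 + 2 = 7, A[0][2] + B[2][0] = 4 + -1 = 3) = 1 (attained at k = 0)
  C[0][1] = min over k of (A[0][0] + B[0][1] = 4 + 8 = 12, A[0][1] + B[1][1] = 5 + -3 = 2, A[0][2] + B[2][1] = 4 + -2 = 2) = 2 (attained at k = 1)
  C[0][2] = min over k of (A[0][0] + B[0][2] = 4 + 6 = 10, A[0][1] + B[1][2] = 5 + 1 = 6, A[0][2] + B[2][2] = 4 + -3 = 1) = 1 (attained at k = 2)
  C[1][0] = min over k of (A[1][0] + B[0][0] = 9 + -3 = 6, A[1][1] + B[1][0] = -3 + 2 = -1, A[1][2] + B[2][0] = 3 + -1 = 2) = -1 (attained at k = 1)
  C[1][1] = min over k of (A[1][0] + B[0][1] = 9 + 8 = 17, A[1][1] + B[1][1] = -3 + -3 = -6, A[1][2] + B[2][1] = 3 + -2 = 1) = -6 (attained at k = 1)
  C[1][2] = min over k of (A[1][0] + B[0][2] = 9 + 6 = 15, A[1][1] + B[1][2] = -3 + 1 = -2, A[1][2] + B[2][2] = 3 + -3 = 0) = -2 (attained at k = 1)
  C[2][0] = min over k of (A[2][0] + B[0][0] = 10 + -3 = 7, A[2][1] + B[1][0] = 7 + 2 = 9, A[2][2] + B[2][0] = -1 + -1 = -2) = -2 (attained at k = 2)
  C[2][1] = min over k of (A[2][0] + B[0][1] = 10 + 8 = 18, A[2][1] + B[1][1] = 7 + -3 = 4, A[2][2] + B[2][1] = -1 + -2 = -3) = -3 (attained at k = 2)
  C[2][2] = min over k of (A[2][0] + B[0][2] = 10 + 6 = 16, A[2][1] + B[1][2] = 7 + 1 = 8, A[2][2] + B[2][2] = -1 + -3 = -4) = -4 (attained at k = 2)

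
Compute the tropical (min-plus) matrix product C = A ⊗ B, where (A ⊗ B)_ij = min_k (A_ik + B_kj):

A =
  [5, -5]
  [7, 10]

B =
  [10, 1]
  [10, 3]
A ⊗ B =
  [5, -2]
  [17, 8]

Apply the min-plus product entry-by-entry:
  C[0][0] = min over k of (A[0][0] + B[0][0] = 5 + 10 = 15, A[0][1] + B[1][0] = -5 + 10 = 5) = 5 (attained at k = 1)
  C[0][1] = min over k of (A[0][0] + B[0][1] = 5 + 1 = 6, A[0][1] + B[1][1] = -5 + 3 = -2) = -2 (attained at k = 1)
  C[1][0] = min over k of (A[1][0] + B[0][0] = 7 + 10 = 17, A[1][1] + B[1][0] = 10 + 10 = 20) = 17 (attained at k = 0)
  C[1][1] = min over k of (A[1][0] + B[0][1] = 7 + 1 = 8, A[1][1] + B[1][1] = 10 + 3 = 13) = 8 (attained at k = 0)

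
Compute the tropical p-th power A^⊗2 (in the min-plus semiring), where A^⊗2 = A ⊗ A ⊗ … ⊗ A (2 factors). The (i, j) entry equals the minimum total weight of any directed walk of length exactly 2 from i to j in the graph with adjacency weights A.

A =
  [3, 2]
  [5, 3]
A^⊗2 =
  [6, 5]
  [8, 6]

Each entry (A^⊗2)_ij equals the minimum over all length-2 walks i = v_0 → v_1 → … → v_2 = j of Σ_t A[v_t][v_{t+1}]. For example, for (i, j) = (0, 1) we minimise over 2 possible intermediate vertex sequences; the minimum is 5, attained along the walk 0 → 0 → 1.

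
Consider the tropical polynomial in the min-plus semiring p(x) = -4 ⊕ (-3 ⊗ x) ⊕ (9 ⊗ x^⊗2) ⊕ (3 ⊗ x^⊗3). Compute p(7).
p(7) = -4

A tropical monomial a ⊗ x^⊗i evaluates to a + i · x. Evaluating each term at x = 7:
  Term 0 contributes -4 + 0 · 7 = -4
  Term 1 contributes -3 + 1 · 7 = 4
  Term 2 contributes 9 + 2 · 7 = 23
  Term 3 contributes 3 + 3 · 7 = 24
p(7) = ⊕ of these = min[-4, 4, 23, 24] = -4.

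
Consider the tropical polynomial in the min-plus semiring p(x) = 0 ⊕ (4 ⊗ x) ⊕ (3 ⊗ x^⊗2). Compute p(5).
p(5) = 0

A tropical monomial a ⊗ x^⊗i evaluates to a + i · x. Evaluating each term at x = 5:
  Term 0 contributes 0 + 0 · 5 = 0
  Term 1 contributes 4 + 1 · 5 = 9
  Term 2 contributes 3 + 2 · 5 = 13
p(5) = ⊕ of these = min[0, 9, 13] = 0.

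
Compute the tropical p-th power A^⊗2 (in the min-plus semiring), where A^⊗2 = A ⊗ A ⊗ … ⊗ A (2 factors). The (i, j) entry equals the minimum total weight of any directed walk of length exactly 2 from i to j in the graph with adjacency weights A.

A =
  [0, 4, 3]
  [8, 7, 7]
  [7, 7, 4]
A^⊗2 =
  [0, 4, 3]
  [8, 12, 11]
  [7, 11, 8]

Each entry (A^⊗2)_ij equals the minimum over all length-2 walks i = v_0 → v_1 → … → v_2 = j of Σ_t A[v_t][v_{t+1}]. For example, for (i, j) = (0, 2) we minimise over 3 possible intermediate vertex sequences; the minimum is 3, attained along the walk 0 → 0 → 2.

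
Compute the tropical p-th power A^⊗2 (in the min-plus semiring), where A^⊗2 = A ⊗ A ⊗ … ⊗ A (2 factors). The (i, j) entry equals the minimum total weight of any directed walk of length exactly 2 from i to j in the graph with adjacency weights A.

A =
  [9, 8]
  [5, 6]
A^⊗2 =
  [13, 14]
  [11, 12]

Each entry (A^⊗2)_ij equals the minimum over all length-2 walks i = v_0 → v_1 → … → v_2 = j of Σ_t A[v_t][v_{t+1}]. For example, for (i, j) = (0, 1) we minimise over 2 possible intermediate vertex sequences; the minimum is 14, attained along the walk 0 → 1 → 1.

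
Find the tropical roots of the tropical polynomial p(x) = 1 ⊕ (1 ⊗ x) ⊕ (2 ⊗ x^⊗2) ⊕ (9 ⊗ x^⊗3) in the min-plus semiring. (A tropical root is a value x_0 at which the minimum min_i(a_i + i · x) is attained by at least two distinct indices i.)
Roots: {-7, -1, 0}

Each tropical root is a break point of the lower envelope of the lines y = a_i + i · x (there are 4 lines, with slopes 0, 1, ..., 3). Only the lines that attain the minimum somewhere contribute to roots; other lines are dominated. Here the surviving (envelope) indices are i = 3, i = 2, i = 1, i = 0.
Intersections between consecutive envelope lines give the roots: for adjacent envelope indices i < j the intersection is x = (a_i − a_j) / (j − i). Reading off the sorted break points: {-7, -1, 0}.
Verification: at each break x_0, at least two indices attain the minimum of min_i(a_i + i · x_0).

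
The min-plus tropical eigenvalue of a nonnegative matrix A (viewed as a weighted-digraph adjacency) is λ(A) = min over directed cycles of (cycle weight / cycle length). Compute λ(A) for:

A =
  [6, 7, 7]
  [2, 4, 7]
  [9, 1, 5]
λ(A) = 10/3

Enumerate directed cycles and compute their means (weight / length). Sample:
  cycle 0 → 0: weight = 6, length = 1, mean = 6/1 ≈ 6.000
  cycle 1 → 1: weight = 4, length = 1, mean = 4/1 ≈ 4.000
  cycle 2 → 2: weight = 5, length = 1, mean = 5/1 ≈ 5.000
  cycle 0 → 1 → 0: weight = 9, length = 2, mean = 9/2 ≈ 4.500
  cycle 0 → 2 → 0: weight = 16, length = 2, mean = 16/2 ≈ 8.000
  cycle 1 → 0 → 1: weight = 9, length = 2, mean = 9/2 ≈ 4.500
Minimum mean = 3.333, attained e.g. along the cycle 0 → 2 → 1 → 0 with weight 10 and length 3. So λ(A) = 10/3 = 10/3.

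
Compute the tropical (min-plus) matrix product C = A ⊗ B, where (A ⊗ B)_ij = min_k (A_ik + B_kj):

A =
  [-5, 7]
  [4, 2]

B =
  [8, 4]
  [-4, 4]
A ⊗ B =
  [3, -1]
  [-2, 6]

Apply the min-plus product entry-by-entry:
  C[0][0] = min over k of (A[0][0] + B[0][0] = -5 + 8 = 3, A[0][1] + B[1][0] = 7 + -4 = 3) = 3 (attained at k = 0)
  C[0][1] = min over k of (A[0][0] + B[0][1] = -5 + 4 = -1, A[0][1] + B[1][1] = 7 + 4 = 11) = -1 (attained at k = 0)
  C[1][0] = min over k of (A[1][0] + B[0][0] = 4 + 8 = 12, A[1][1] + B[1][0] = 2 + -4 = -2) = -2 (attained at k = 1)
  C[1][1] = min over k of (A[1][0] + B[0][1] = 4 + 4 = 8, A[1][1] + B[1][1] = 2 + 4 = 6) = 6 (attained at k = 1)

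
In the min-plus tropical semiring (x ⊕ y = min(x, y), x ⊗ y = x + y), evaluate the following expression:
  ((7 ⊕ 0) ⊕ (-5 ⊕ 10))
((7 ⊕ 0) ⊕ (-5 ⊕ 10)) = -5

Expand innermost to outermost. Recall ⊕ takes the minimum of its arguments and ⊗ takes their sum. Working out the expression ((7 ⊕ 0) ⊕ (-5 ⊕ 10)) gives -5.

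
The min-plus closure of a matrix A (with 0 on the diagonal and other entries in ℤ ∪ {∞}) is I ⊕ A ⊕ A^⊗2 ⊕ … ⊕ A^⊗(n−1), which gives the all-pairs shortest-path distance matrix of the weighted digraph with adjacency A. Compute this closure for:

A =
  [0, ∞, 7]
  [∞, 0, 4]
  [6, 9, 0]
Closure =
  [0, 16, 7]
  [10, 0, 4]
  [6, 9, 0]

This is the Floyd-Warshall all-pairs shortest-path computation. For each intermediate vertex k = 0, 1, …, 2, update dist[i][j] ← min(dist[i][j], dist[i][k] + dist[k][j]). The final matrix gives, for each (i, j), the minimum total weight of any directed path from i to j (possibly empty when i = j).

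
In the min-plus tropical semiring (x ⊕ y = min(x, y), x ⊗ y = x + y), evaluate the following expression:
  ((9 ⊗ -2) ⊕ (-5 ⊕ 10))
((9 ⊗ -2) ⊕ (-5 ⊕ 10)) = -5

Expand innermost to outermost. Recall ⊕ takes the minimum of its arguments and ⊗ takes their sum. Working out the expression ((9 ⊗ -2) ⊕ (-5 ⊕ 10)) gives -5.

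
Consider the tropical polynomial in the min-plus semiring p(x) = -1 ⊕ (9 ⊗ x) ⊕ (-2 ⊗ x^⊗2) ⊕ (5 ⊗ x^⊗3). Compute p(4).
p(4) = -1

A tropical monomial a ⊗ x^⊗i evaluates to a + i · x. Evaluating each term at x = 4:
  Term 0 contributes -1 + 0 · 4 = -1
  Term 1 contributes 9 + 1 · 4 = 13
  Term 2 contributes -2 + 2 · 4 = 6
  Term 3 contributes 5 + 3 · 4 = 17
p(4) = ⊕ of these = min[-1, 13, 6, 17] = -1.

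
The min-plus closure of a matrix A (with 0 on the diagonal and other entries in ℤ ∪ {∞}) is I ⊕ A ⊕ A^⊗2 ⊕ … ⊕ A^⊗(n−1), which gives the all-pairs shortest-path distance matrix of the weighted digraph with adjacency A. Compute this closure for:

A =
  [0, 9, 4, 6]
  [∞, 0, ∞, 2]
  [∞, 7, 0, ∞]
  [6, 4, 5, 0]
Closure =
  [0, 9, 4, 6]
  [8, 0, 7, 2]
  [15, 7, 0, 9]
  [6, 4, 5, 0]

This is the Floyd-Warshall all-pairs shortest-path computation. For each intermediate vertex k = 0, 1, …, 3, update dist[i][j] ← min(dist[i][j], dist[i][k] + dist[k][j]). The final matrix gives, for each (i, j), the minimum total weight of any directed path from i to j (possibly empty when i = j).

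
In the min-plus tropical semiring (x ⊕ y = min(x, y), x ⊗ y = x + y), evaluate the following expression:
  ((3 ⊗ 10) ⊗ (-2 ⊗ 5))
((3 ⊗ 10) ⊗ (-2 ⊗ 5)) = 16

Expand innermost to outermost. Recall ⊕ takes the minimum of its arguments and ⊗ takes their sum. Working out the expression ((3 ⊗ 10) ⊗ (-2 ⊗ 5)) gives 16.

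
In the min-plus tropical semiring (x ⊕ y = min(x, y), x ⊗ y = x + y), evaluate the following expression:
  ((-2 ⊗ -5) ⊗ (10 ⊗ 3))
((-2 ⊗ -5) ⊗ (10 ⊗ 3)) = 6

Expand innermost to outermost. Recall ⊕ takes the minimum of its arguments and ⊗ takes their sum. Working out the expression ((-2 ⊗ -5) ⊗ (10 ⊗ 3)) gives 6.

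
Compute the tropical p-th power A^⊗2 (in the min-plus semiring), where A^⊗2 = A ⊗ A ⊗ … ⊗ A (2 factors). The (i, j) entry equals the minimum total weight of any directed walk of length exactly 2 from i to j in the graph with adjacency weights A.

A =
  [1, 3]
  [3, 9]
A^⊗2 =
  [2, 4]
  [4, 6]

Each entry (A^⊗2)_ij equals the minimum over all length-2 walks i = v_0 → v_1 → … → v_2 = j of Σ_t A[v_t][v_{t+1}]. For example, for (i, j) = (0, 1) we minimise over 2 possible intermediate vertex sequences; the minimum is 4, attained along the walk 0 → 0 → 1.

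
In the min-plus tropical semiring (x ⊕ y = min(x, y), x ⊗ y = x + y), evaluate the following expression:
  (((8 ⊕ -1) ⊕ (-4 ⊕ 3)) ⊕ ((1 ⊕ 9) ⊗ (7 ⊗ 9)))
(((8 ⊕ -1) ⊕ (-4 ⊕ 3)) ⊕ ((1 ⊕ 9) ⊗ (7 ⊗ 9))) = -4

Expand innermost to outermost. Recall ⊕ takes the minimum of its arguments and ⊗ takes their sum. Working out the expression (((8 ⊕ -1) ⊕ (-4 ⊕ 3)) ⊕ ((1 ⊕ 9) ⊗ (7 ⊗ 9))) gives -4.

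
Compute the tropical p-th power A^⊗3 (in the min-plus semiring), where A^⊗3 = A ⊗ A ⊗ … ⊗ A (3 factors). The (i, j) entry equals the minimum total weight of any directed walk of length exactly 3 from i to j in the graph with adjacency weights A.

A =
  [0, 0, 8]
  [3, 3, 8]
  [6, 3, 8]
A^⊗3 =
  [0, 0, 8]
  [3, 3, 11]
  [6, 6, 14]

Each entry (A^⊗3)_ij equals the minimum over all length-3 walks i = v_0 → v_1 → … → v_3 = j of Σ_t A[v_t][v_{t+1}]. For example, for (i, j) = (0, 2) we minimise over 9 possible intermediate vertex sequences; the minimum is 8, attained along the walk 0 → 0 → 0 → 2.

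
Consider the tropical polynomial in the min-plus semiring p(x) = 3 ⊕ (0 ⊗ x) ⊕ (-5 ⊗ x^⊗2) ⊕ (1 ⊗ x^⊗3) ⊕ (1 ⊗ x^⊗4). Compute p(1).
p(1) = -3

A tropical monomial a ⊗ x^⊗i evaluates to a + i · x. Evaluating each term at x = 1:
  Term 0 contributes 3 + 0 · 1 = 3
  Term 1 contributes 0 + 1 · 1 = 1
  Term 2 contributes -5 + 2 · 1 = -3
  Term 3 contributes 1 + 3 · 1 = 4
  Term 4 contributes 1 + 4 · 1 = 5
p(1) = ⊕ of these = min[3, 1, -3, 4, 5] = -3.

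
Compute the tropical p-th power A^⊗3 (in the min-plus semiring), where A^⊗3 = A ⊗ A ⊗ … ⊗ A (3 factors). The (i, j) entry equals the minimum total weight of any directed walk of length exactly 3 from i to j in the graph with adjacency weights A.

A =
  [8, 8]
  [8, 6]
A^⊗3 =
  [22, 20]
  [20, 18]

Each entry (A^⊗3)_ij equals the minimum over all length-3 walks i = v_0 → v_1 → … → v_3 = j of Σ_t A[v_t][v_{t+1}]. For example, for (i, j) = (0, 1) we minimise over 4 possible intermediate vertex sequences; the minimum is 20, attained along the walk 0 → 1 → 1 → 1.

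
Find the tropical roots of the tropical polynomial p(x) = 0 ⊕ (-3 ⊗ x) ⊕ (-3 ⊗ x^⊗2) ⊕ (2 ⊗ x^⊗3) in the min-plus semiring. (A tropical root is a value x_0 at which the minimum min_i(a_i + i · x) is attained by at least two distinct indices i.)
Roots: {-5, 0, 3}

Each tropical root is a break point of the lower envelope of the lines y = a_i + i · x (there are 4 lines, with slopes 0, 1, ..., 3). Only the lines that attain the minimum somewhere contribute to roots; other lines are dominated. Here the surviving (envelope) indices are i = 3, i = 2, i = 1, i = 0.
Intersections between consecutive envelope lines give the roots: for adjacent envelope indices i < j the intersection is x = (a_i − a_j) / (j − i). Reading off the sorted break points: {-5, 0, 3}.
Verification: at each break x_0, at least two indices attain the minimum of min_i(a_i + i · x_0).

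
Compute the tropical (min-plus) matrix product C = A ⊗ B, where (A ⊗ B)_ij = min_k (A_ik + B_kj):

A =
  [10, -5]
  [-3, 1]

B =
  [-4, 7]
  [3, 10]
A ⊗ B =
  [-2, 5]
  [-7, 4]

Apply the min-plus product entry-by-entry:
  C[0][0] = min over k of (A[0][0] + B[0][0] = 10 + -4 = 6, A[0][1] + B[1][0] = -5 + 3 = -2) = -2 (attained at k = 1)
  C[0][1] = min over k of (A[0][0] + B[0][1] = 10 + 7 = 17, A[0][1] + B[1][1] = -5 + 10 = 5) = 5 (attained at k = 1)
  C[1][0] = min over k of (A[1][0] + B[0][0] = -3 + -4 = -7, A[1][1] + B[1][0] = 1 + 3 = 4) = -7 (attained at k = 0)
  C[1][1] = min over k of (A[1][0] + B[0][1] = -3 + 7 = 4, A[1][1] + B[1][1] = 1 + 10 = 11) = 4 (attained at k = 0)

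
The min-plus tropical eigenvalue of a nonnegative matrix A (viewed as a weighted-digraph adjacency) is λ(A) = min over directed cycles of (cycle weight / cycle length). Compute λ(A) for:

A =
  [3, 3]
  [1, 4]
λ(A) = 2

Enumerate directed cycles and compute their means (weight / length). Sample:
  cycle 0 → 0: weight = 3, length = 1, mean = 3/1 ≈ 3.000
  cycle 1 → 1: weight = 4, length = 1, mean = 4/1 ≈ 4.000
  cycle 0 → 1 → 0: weight = 4, length = 2, mean = 4/2 ≈ 2.000
  cycle 1 → 0 → 1: weight = 4, length = 2, mean = 4/2 ≈ 2.000
Minimum mean = 2.000, attained e.g. along the cycle 0 → 1 → 0 with weight 4 and length 2. So λ(A) = 4/2 = 2.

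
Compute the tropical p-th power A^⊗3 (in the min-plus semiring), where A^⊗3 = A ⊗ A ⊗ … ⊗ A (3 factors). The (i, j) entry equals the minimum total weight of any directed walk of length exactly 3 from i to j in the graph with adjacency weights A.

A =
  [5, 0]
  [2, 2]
A^⊗3 =
  [4, 2]
  [4, 4]

Each entry (A^⊗3)_ij equals the minimum over all length-3 walks i = v_0 → v_1 → … → v_3 = j of Σ_t A[v_t][v_{t+1}]. For example, for (i, j) = (0, 1) we minimise over 4 possible intermediate vertex sequences; the minimum is 2, attained along the walk 0 → 1 → 0 → 1.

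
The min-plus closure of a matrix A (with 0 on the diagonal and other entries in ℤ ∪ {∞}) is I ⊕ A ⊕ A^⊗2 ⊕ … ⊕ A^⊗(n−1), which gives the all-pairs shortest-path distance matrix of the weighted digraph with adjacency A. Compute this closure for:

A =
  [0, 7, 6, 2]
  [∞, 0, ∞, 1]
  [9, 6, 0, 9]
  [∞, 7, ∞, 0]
Closure =
  [0, 7, 6, 2]
  [∞, 0, ∞, 1]
  [9, 6, 0, 7]
  [∞, 7, ∞, 0]

This is the Floyd-Warshall all-pairs shortest-path computation. For each intermediate vertex k = 0, 1, …, 3, update dist[i][j] ← min(dist[i][j], dist[i][k] + dist[k][j]). The final matrix gives, for each (i, j), the minimum total weight of any directed path from i to j (possibly empty when i = j).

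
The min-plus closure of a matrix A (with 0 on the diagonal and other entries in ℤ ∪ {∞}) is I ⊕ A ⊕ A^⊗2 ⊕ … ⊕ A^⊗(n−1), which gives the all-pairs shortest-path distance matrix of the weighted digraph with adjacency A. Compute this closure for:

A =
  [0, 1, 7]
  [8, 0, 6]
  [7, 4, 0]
Closure =
  [0, 1, 7]
  [8, 0, 6]
  [7, 4, 0]

This is the Floyd-Warshall all-pairs shortest-path computation. For each intermediate vertex k = 0, 1, …, 2, update dist[i][j] ← min(dist[i][j], dist[i][k] + dist[k][j]). The final matrix gives, for each (i, j), the minimum total weight of any directed path from i to j (possibly empty when i = j).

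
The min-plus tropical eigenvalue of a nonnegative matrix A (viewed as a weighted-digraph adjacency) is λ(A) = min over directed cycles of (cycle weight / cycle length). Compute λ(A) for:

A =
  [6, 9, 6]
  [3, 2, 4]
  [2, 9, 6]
λ(A) = 2

Enumerate directed cycles and compute their means (weight / length). Sample:
  cycle 0 → 0: weight = 6, length = 1, mean = 6/1 ≈ 6.000
  cycle 1 → 1: weight = 2, length = 1, mean = 2/1 ≈ 2.000
  cycle 2 → 2: weight = 6, length = 1, mean = 6/1 ≈ 6.000
  cycle 0 → 1 → 0: weight = 12, length = 2, mean = 12/2 ≈ 6.000
  cycle 0 → 2 → 0: weight = 8, length = 2, mean = 8/2 ≈ 4.000
  cycle 1 → 0 → 1: weight = 12, length = 2, mean = 12/2 ≈ 6.000
Minimum mean = 2.000, attained e.g. along the cycle 1 → 1 with weight 2 and length 1. So λ(A) = 2/1 = 2.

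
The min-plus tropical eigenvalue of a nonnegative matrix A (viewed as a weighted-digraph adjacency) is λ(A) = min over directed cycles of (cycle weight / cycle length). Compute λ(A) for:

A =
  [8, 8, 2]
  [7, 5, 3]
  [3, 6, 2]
λ(A) = 2

Enumerate directed cycles and compute their means (weight / length). Sample:
  cycle 0 → 0: weight = 8, length = 1, mean = 8/1 ≈ 8.000
  cycle 1 → 1: weight = 5, length = 1, mean = 5/1 ≈ 5.000
  cycle 2 → 2: weight = 2, length = 1, mean = 2/1 ≈ 2.000
  cycle 0 → 1 → 0: weight = 15, length = 2, mean = 15/2 ≈ 7.500
  cycle 0 → 2 → 0: weight = 5, length = 2, mean = 5/2 ≈ 2.500
  cycle 1 → 0 → 1: weight = 15, length = 2, mean = 15/2 ≈ 7.500
Minimum mean = 2.000, attained e.g. along the cycle 2 → 2 with weight 2 and length 1. So λ(A) = 2/1 = 2.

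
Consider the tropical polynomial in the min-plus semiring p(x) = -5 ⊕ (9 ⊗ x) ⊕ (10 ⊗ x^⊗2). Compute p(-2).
p(-2) = -5

A tropical monomial a ⊗ x^⊗i evaluates to a + i · x. Evaluating each term at x = -2:
  Term 0 contributes -5 + 0 · -2 = -5
  Term 1 contributes 9 + 1 · -2 = 7
  Term 2 contributes 10 + 2 · -2 = 6
p(-2) = ⊕ of these = min[-5, 7, 6] = -5.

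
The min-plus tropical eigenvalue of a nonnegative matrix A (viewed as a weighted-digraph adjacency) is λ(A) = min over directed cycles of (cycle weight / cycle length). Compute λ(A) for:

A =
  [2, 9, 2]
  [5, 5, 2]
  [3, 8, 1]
λ(A) = 1

Enumerate directed cycles and compute their means (weight / length). Sample:
  cycle 0 → 0: weight = 2, length = 1, mean = 2/1 ≈ 2.000
  cycle 1 → 1: weight = 5, length = 1, mean = 5/1 ≈ 5.000
  cycle 2 → 2: weight = 1, length = 1, mean = 1/1 ≈ 1.000
  cycle 0 → 1 → 0: weight = 14, length = 2, mean = 14/2 ≈ 7.000
  cycle 0 → 2 → 0: weight = 5, length = 2, mean = 5/2 ≈ 2.500
  cycle 1 → 0 → 1: weight = 14, length = 2, mean = 14/2 ≈ 7.000
Minimum mean = 1.000, attained e.g. along the cycle 2 → 2 with weight 1 and length 1. So λ(A) = 1/1 = 1.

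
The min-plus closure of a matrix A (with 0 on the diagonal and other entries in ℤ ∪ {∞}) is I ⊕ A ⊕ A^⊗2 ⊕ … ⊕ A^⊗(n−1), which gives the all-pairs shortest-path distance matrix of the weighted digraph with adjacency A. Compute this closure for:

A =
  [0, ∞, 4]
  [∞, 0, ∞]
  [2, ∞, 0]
Closure =
  [0, ∞, 4]
  [∞, 0, ∞]
  [2, ∞, 0]

This is the Floyd-Warshall all-pairs shortest-path computation. For each intermediate vertex k = 0, 1, …, 2, update dist[i][j] ← min(dist[i][j], dist[i][k] + dist[k][j]). The final matrix gives, for each (i, j), the minimum total weight of any directed path from i to j (possibly empty when i = j).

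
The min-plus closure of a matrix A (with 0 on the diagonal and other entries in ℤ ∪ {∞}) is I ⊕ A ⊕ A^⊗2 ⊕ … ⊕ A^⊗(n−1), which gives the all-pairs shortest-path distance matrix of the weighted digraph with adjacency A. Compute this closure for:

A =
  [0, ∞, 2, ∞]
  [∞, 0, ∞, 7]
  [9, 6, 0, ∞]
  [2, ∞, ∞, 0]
Closure =
  [0, 8, 2, 15]
  [9, 0, 11, 7]
  [9, 6, 0, 13]
  [2, 10, 4, 0]

This is the Floyd-Warshall all-pairs shortest-path computation. For each intermediate vertex k = 0, 1, …, 3, update dist[i][j] ← min(dist[i][j], dist[i][k] + dist[k][j]). The final matrix gives, for each (i, j), the minimum total weight of any directed path from i to j (possibly empty when i = j).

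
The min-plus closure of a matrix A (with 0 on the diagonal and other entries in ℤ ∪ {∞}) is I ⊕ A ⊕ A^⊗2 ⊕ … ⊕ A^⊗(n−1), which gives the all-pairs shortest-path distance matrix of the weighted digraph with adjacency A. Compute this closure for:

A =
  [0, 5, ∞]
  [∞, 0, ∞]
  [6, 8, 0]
Closure =
  [0, 5, ∞]
  [∞, 0, ∞]
  [6, 8, 0]

This is the Floyd-Warshall all-pairs shortest-path computation. For each intermediate vertex k = 0, 1, …, 2, update dist[i][j] ← min(dist[i][j], dist[i][k] + dist[k][j]). The final matrix gives, for each (i, j), the minimum total weight of any directed path from i to j (possibly empty when i = j).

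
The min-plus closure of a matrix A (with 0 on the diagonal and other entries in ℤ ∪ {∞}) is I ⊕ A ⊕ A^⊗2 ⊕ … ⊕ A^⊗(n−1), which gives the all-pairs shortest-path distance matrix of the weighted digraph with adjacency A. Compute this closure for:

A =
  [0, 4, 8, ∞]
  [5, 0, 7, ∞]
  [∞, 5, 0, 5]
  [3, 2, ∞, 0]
Closure =
  [0, 4, 8, 13]
  [5, 0, 7, 12]
  [8, 5, 0, 5]
  [3, 2, 9, 0]

This is the Floyd-Warshall all-pairs shortest-path computation. For each intermediate vertex k = 0, 1, …, 3, update dist[i][j] ← min(dist[i][j], dist[i][k] + dist[k][j]). The final matrix gives, for each (i, j), the minimum total weight of any directed path from i to j (possibly empty when i = j).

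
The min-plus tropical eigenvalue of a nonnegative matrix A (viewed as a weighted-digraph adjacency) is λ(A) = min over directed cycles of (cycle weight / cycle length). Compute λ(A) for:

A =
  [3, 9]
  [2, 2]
λ(A) = 2

Enumerate directed cycles and compute their means (weight / length). Sample:
  cycle 0 → 0: weight = 3, length = 1, mean = 3/1 ≈ 3.000
  cycle 1 → 1: weight = 2, length = 1, mean = 2/1 ≈ 2.000
  cycle 0 → 1 → 0: weight = 11, length = 2, mean = 11/2 ≈ 5.500
  cycle 1 → 0 → 1: weight = 11, length = 2, mean = 11/2 ≈ 5.500
Minimum mean = 2.000, attained e.g. along the cycle 1 → 1 with weight 2 and length 1. So λ(A) = 2/1 = 2.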